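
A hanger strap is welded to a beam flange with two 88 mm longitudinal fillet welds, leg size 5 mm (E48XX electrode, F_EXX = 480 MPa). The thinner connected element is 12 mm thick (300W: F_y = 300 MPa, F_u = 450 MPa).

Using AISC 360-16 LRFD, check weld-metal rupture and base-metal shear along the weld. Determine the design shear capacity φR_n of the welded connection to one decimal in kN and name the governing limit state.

Weld metal: throat = 0.707×5 = 3.535 mm, L = 2×88 = 176 mm. φR_n = 0.75 × 0.6 × 480 × 3.535 × 176 = 134.4 kN.
Base metal shear (12 mm plate): yield φR_n = 1.0×0.6×300×12×176 = 380.2 kN; rupture φR_n = 0.75×0.6×450×12×176 = 427.7 kN; take 380.2 kN (yield).
Governing: min(134.4, 380.2) = 134.4 kN → weld metal.

134.4 kN (weld metal governs)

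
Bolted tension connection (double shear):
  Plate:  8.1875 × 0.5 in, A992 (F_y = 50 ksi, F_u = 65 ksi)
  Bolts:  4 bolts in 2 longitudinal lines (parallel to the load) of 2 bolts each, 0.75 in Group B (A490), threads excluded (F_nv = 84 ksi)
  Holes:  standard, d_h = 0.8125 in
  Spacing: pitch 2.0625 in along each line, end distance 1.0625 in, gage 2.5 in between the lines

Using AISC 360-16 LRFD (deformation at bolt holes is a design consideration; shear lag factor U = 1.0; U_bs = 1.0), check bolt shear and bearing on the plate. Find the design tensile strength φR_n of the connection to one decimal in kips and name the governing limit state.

Bolt shear: A_b = π(0.75)²/4 = 0.44179 in². φR_n = 0.75 × 84 × 0.44179 × 4 × 2 = 222.7 kips.
Bearing (0.5 in plate, F_u = 65 ksi): end bolts L_c = 1.0625 − 0.8125/2 = 0.65625, R_n = min(1.2×0.65625×0.5×65, 2.4×0.75×0.5×65) = 25.594 kips/bolt; interior L_c = 2.0625 − 0.8125 = 1.25, R_n = 48.75 kips/bolt. φR_n = 0.75 × (2×25.594 + 2×48.75) = 111.5 kips.
Governing: min(222.7, 111.5) = 111.5 kips → bearing.

111.5 kips (bearing governs)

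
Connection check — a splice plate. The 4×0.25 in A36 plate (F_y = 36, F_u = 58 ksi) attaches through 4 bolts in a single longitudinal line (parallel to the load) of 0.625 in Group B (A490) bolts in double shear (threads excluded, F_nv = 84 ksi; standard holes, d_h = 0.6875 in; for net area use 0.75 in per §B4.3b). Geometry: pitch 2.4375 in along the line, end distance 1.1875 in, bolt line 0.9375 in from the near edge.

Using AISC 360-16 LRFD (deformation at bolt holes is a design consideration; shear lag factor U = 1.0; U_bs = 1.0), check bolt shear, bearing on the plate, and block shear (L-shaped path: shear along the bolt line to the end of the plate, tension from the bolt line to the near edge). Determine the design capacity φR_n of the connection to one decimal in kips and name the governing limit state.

40.5 kips (block shear governs)

Bolt shear: A_b = π(0.625)²/4 = 0.3068 in². φR_n = 0.75 × 84 × 0.3068 × 4 × 2 = 154.6 kips.
Bearing (0.25 in plate, F_u = 58 ksi): end bolts L_c = 1.1875 − 0.6875/2 = 0.84375, R_n = min(1.2×0.84375×0.25×58, 2.4×0.625×0.25×58) = 14.681 kips/bolt; interior L_c = 2.4375 − 0.6875 = 1.75, R_n = 21.75 kips/bolt. φR_n = 0.75 × (1×14.681 + 3×21.75) = 59.9 kips.
Block shear: shear path 1×[1.1875+3×2.4375] = 1×8.5 in, A_gv = 2.125, A_nv = 1×(8.5 − 3.5×0.75)×0.25 = 1.4688 in²; tension to near edge: (0.9375 − 0.5×0.75)×0.25 = 0.14063 in². R_n = min(0.6×58×1.4688, 0.6×36×2.125) + 1.0×58×0.14063 = min(51.114, 45.9) + 8.1565 = 54.057 kips. φR_n = 0.75 × 54.057 = 40.5 kips.
Governing: min(154.6, 59.9, 40.5) = 40.5 kips → block shear.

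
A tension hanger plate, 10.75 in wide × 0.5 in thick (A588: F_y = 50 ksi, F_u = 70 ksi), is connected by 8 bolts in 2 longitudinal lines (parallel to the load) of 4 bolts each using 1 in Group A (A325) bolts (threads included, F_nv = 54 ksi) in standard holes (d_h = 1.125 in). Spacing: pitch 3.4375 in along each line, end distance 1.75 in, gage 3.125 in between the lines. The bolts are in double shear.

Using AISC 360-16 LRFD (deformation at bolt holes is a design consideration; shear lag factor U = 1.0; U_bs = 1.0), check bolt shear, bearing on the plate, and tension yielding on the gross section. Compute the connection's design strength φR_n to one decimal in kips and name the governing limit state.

Bolt shear: A_b = π(1)²/4 = 0.7854 in². φR_n = 0.75 × 54 × 0.7854 × 8 × 2 = 508.9 kips.
Bearing (0.5 in plate, F_u = 70 ksi): end bolts L_c = 1.75 − 1.125/2 = 1.1875, R_n = min(1.2×1.1875×0.5×70, 2.4×1×0.5×70) = 49.875 kips/bolt; interior L_c = 3.4375 − 1.125 = 2.3125, R_n = 84 kips/bolt. φR_n = 0.75 × (2×49.875 + 6×84) = 452.8 kips.
Tension yield (gross): A_g = 10.75×0.5 = 5.375 in². φR_n = 0.90 × 50 × 5.375 = 241.9 kips.
Governing: min(508.9, 452.8, 241.9) = 241.9 kips → gross-section yield.

241.9 kips (gross-section yield governs)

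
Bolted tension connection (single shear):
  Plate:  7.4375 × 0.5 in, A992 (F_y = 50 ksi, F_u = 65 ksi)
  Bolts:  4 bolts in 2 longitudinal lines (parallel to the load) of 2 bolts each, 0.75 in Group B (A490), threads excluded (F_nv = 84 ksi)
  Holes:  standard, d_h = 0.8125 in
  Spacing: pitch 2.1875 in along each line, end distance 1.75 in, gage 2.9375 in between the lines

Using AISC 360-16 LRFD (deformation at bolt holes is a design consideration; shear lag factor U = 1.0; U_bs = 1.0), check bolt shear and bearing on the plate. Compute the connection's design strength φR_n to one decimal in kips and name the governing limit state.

111.3 kips (bolt shear governs)

Bolt shear: A_b = π(0.75)²/4 = 0.44179 in². φR_n = 0.75 × 84 × 0.44179 × 4 × 1 = 111.3 kips.
Bearing (0.5 in plate, F_u = 65 ksi): end bolts L_c = 1.75 − 0.8125/2 = 1.34375, R_n = min(1.2×1.34375×0.5×65, 2.4×0.75×0.5×65) = 52.406 kips/bolt; interior L_c = 2.1875 − 0.8125 = 1.375, R_n = 53.625 kips/bolt. φR_n = 0.75 × (2×52.406 + 2×53.625) = 159.0 kips.
Governing: min(111.3, 159.0) = 111.3 kips → bolt shear.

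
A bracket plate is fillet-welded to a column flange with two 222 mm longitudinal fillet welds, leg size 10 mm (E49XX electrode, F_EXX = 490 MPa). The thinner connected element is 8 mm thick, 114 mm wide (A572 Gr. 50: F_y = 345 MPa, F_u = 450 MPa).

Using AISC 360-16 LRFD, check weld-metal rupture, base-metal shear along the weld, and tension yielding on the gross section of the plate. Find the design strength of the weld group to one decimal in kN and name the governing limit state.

Weld metal: throat = 0.707×10 = 7.07 mm, L = 2×222 = 444 mm. φR_n = 0.75 × 0.6 × 490 × 7.07 × 444 = 692.2 kN.
Base metal shear (8 mm plate): yield φR_n = 1.0×0.6×345×8×444 = 735.3 kN; rupture φR_n = 0.75×0.6×450×8×444 = 719.3 kN; take 719.3 kN (rupture).
Tension yield (gross): A_g = 114×8 = 912 mm². φR_n = 0.90 × 345 × 912 = 283.2 kN.
Governing: min(692.2, 719.3, 283.2) = 283.2 kN → gross-section yield.

283.2 kN (gross-section yield governs)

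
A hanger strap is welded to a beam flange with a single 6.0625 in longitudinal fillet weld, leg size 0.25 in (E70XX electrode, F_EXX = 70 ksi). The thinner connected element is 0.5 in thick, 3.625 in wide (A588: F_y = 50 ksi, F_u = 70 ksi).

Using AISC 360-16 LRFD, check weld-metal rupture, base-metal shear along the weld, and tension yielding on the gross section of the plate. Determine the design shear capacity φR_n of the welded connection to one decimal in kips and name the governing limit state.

33.8 kips (weld metal governs)

Weld metal: throat = 0.707×0.25 = 0.17675 in, L = 6.0625 in. φR_n = 0.75 × 0.6 × 70 × 0.17675 × 6.0625 = 33.8 kips.
Base metal shear (0.5 in plate): yield φR_n = 1.0×0.6×50×0.5×6.0625 = 90.9 kips; rupture φR_n = 0.75×0.6×70×0.5×6.0625 = 95.5 kips; take 90.9 kips (yield).
Tension yield (gross): A_g = 3.625×0.5 = 1.8125 in². φR_n = 0.90 × 50 × 1.8125 = 81.6 kips.
Governing: min(33.8, 90.9, 81.6) = 33.8 kips → weld metal.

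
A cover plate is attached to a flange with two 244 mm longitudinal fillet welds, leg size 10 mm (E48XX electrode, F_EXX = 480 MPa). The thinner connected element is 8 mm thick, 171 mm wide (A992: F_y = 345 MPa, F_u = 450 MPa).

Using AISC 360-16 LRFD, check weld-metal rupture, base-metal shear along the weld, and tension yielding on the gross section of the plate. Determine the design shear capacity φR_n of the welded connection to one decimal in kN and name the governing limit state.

Weld metal: throat = 0.707×10 = 7.07 mm, L = 2×244 = 488 mm. φR_n = 0.75 × 0.6 × 480 × 7.07 × 488 = 745.2 kN.
Base metal shear (8 mm plate): yield φR_n = 1.0×0.6×345×8×488 = 808.1 kN; rupture φR_n = 0.75×0.6×450×8×488 = 790.6 kN; take 790.6 kN (rupture).
Tension yield (gross): A_g = 171×8 = 1368 mm². φR_n = 0.90 × 345 × 1368 = 424.8 kN.
Governing: min(745.2, 790.6, 424.8) = 424.8 kN → gross-section yield.

424.8 kN (gross-section yield governs)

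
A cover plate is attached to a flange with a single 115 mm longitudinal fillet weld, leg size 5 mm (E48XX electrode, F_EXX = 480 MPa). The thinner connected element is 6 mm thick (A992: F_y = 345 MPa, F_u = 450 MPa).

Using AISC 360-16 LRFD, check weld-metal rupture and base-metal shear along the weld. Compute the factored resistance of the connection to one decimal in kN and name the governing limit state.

87.8 kN (weld metal governs)

Weld metal: throat = 0.707×5 = 3.535 mm, L = 115 mm. φR_n = 0.75 × 0.6 × 480 × 3.535 × 115 = 87.8 kN.
Base metal shear (6 mm plate): yield φR_n = 1.0×0.6×345×6×115 = 142.8 kN; rupture φR_n = 0.75×0.6×450×6×115 = 139.7 kN; take 139.7 kN (rupture).
Governing: min(87.8, 139.7) = 87.8 kN → weld metal.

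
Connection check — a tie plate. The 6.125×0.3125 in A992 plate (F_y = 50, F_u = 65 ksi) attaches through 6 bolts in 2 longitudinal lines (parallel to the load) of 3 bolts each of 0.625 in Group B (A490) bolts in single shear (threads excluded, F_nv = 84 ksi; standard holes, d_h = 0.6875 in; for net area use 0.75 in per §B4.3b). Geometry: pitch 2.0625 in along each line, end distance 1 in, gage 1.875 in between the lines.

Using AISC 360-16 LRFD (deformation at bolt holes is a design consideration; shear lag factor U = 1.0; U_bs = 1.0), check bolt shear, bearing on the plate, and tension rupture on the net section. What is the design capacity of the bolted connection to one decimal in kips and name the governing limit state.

70.5 kips (net-section rupture governs)

Bolt shear: A_b = π(0.625)²/4 = 0.3068 in². φR_n = 0.75 × 84 × 0.3068 × 6 × 1 = 116.0 kips.
Bearing (0.3125 in plate, F_u = 65 ksi): end bolts L_c = 1 − 0.6875/2 = 0.65625, R_n = min(1.2×0.65625×0.3125×65, 2.4×0.625×0.3125×65) = 15.996 kips/bolt; interior L_c = 2.0625 − 0.6875 = 1.375, R_n = 30.469 kips/bolt. φR_n = 0.75 × (2×15.996 + 4×30.469) = 115.4 kips.
Tension rupture (net): A_n = (6.125 − 2×0.75)×0.3125 = 1.4453 in² (U = 1.0, A_e = A_n). φR_n = 0.75 × 65 × 1.4453 = 70.5 kips.
Governing: min(116.0, 115.4, 70.5) = 70.5 kips → net-section rupture.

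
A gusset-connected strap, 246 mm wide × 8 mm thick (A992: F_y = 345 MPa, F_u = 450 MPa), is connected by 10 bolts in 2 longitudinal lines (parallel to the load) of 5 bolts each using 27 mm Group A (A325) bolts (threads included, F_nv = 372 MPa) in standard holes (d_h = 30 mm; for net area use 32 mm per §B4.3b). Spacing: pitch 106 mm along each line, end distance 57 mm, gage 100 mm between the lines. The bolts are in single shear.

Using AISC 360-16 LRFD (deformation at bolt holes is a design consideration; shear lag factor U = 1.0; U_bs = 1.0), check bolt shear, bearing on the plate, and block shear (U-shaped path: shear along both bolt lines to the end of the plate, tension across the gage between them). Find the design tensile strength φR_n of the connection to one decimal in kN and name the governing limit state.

1275.5 kN (block shear governs)

Bolt shear: A_b = π(27)²/4 = 572.56 mm². φR_n = 0.75 × 372 × 572.56 × 10 × 1 = 1597.4 kN.
Bearing (8 mm plate, F_u = 450 MPa): end bolts L_c = 57 − 30/2 = 42, R_n = min(1.2×42×8×450, 2.4×27×8×450) = 181.44 kN/bolt; interior L_c = 106 − 30 = 76, R_n = 233.28 kN/bolt. φR_n = 0.75 × (2×181.44 + 8×233.28) = 1671.8 kN.
Block shear: shear path 2×[57+4×106] = 2×481 mm, A_gv = 7696, A_nv = 2×(481 − 4.5×32)×8 = 5392 mm²; tension across gage: (100 − 1×32)×8 = 544 mm². R_n = min(0.6×450×5392, 0.6×345×7696) + 1.0×450×544 = min(1455.8, 1593.1) + 244.8 = 1700.6 kN. φR_n = 0.75 × 1700.6 = 1275.5 kN.
Governing: min(1597.4, 1671.8, 1275.5) = 1275.5 kN → block shear.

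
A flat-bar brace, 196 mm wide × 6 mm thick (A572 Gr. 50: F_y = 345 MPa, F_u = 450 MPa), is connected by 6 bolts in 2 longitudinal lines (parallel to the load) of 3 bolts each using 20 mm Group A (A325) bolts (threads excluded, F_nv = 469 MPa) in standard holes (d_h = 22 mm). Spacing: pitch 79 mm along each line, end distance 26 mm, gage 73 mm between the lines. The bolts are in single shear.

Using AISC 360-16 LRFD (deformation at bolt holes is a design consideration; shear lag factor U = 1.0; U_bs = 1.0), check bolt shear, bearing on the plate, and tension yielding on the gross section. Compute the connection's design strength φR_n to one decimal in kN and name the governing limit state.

Bolt shear: A_b = π(20)²/4 = 314.16 mm². φR_n = 0.75 × 469 × 314.16 × 6 × 1 = 663.0 kN.
Bearing (6 mm plate, F_u = 450 MPa): end bolts L_c = 26 − 22/2 = 15, R_n = min(1.2×15×6×450, 2.4×20×6×450) = 48.6 kN/bolt; interior L_c = 79 − 22 = 57, R_n = 129.6 kN/bolt. φR_n = 0.75 × (2×48.6 + 4×129.6) = 461.7 kN.
Tension yield (gross): A_g = 196×6 = 1176 mm². φR_n = 0.90 × 345 × 1176 = 365.1 kN.
Governing: min(663.0, 461.7, 365.1) = 365.1 kN → gross-section yield.

365.1 kN (gross-section yield governs)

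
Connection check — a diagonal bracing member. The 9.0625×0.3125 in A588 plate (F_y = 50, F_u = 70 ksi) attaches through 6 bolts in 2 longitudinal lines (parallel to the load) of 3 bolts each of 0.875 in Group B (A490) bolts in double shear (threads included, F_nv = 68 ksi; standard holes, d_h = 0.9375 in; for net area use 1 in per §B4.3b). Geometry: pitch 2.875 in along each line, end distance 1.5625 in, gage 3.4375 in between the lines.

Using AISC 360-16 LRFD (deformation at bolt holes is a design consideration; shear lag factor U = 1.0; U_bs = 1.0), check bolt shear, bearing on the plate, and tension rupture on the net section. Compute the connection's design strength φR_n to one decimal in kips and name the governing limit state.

Bolt shear: A_b = π(0.875)²/4 = 0.60132 in². φR_n = 0.75 × 68 × 0.60132 × 6 × 2 = 368.0 kips.
Bearing (0.3125 in plate, F_u = 70 ksi): end bolts L_c = 1.5625 − 0.9375/2 = 1.09375, R_n = min(1.2×1.09375×0.3125×70, 2.4×0.875×0.3125×70) = 28.711 kips/bolt; interior L_c = 2.875 − 0.9375 = 1.9375, R_n = 45.938 kips/bolt. φR_n = 0.75 × (2×28.711 + 4×45.938) = 180.9 kips.
Tension rupture (net): A_n = (9.0625 − 2×1)×0.3125 = 2.207 in² (U = 1.0, A_e = A_n). φR_n = 0.75 × 70 × 2.207 = 115.9 kips.
Governing: min(368.0, 180.9, 115.9) = 115.9 kips → net-section rupture.

115.9 kips (net-section rupture governs)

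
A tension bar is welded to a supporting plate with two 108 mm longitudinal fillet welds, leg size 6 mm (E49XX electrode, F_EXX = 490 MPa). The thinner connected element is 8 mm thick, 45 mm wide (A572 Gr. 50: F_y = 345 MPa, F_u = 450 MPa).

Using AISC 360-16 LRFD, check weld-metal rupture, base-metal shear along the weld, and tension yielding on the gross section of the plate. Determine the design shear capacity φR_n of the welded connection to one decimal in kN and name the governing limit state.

Weld metal: throat = 0.707×6 = 4.242 mm, L = 2×108 = 216 mm. φR_n = 0.75 × 0.6 × 490 × 4.242 × 216 = 202.0 kN.
Base metal shear (8 mm plate): yield φR_n = 1.0×0.6×345×8×216 = 357.7 kN; rupture φR_n = 0.75×0.6×450×8×216 = 349.9 kN; take 349.9 kN (rupture).
Tension yield (gross): A_g = 45×8 = 360 mm². φR_n = 0.90 × 345 × 360 = 111.8 kN.
Governing: min(202.0, 349.9, 111.8) = 111.8 kN → gross-section yield.

111.8 kN (gross-section yield governs)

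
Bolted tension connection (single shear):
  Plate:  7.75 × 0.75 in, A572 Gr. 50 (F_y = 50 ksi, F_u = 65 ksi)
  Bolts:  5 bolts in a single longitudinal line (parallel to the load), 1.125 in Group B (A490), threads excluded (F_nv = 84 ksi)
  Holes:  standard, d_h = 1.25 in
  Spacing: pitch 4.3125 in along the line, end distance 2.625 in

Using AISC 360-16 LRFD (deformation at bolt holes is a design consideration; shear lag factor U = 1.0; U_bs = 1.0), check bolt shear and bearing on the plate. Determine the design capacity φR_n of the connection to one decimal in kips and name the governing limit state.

Bolt shear: A_b = π(1.125)²/4 = 0.99402 in². φR_n = 0.75 × 84 × 0.99402 × 5 × 1 = 313.1 kips.
Bearing (0.75 in plate, F_u = 65 ksi): end bolts L_c = 2.625 − 1.25/2 = 2, R_n = min(1.2×2×0.75×65, 2.4×1.125×0.75×65) = 117 kips/bolt; interior L_c = 4.3125 − 1.25 = 3.0625, R_n = 131.63 kips/bolt. φR_n = 0.75 × (1×117 + 4×131.63) = 482.6 kips.
Governing: min(313.1, 482.6) = 313.1 kips → bolt shear.

313.1 kips (bolt shear governs)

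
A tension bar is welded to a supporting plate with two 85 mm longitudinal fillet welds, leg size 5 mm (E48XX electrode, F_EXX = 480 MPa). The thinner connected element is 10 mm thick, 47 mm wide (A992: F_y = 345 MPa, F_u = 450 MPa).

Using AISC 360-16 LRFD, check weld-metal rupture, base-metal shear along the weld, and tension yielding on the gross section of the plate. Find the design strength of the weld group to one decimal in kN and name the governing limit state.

129.8 kN (weld metal governs)

Weld metal: throat = 0.707×5 = 3.535 mm, L = 2×85 = 170 mm. φR_n = 0.75 × 0.6 × 480 × 3.535 × 170 = 129.8 kN.
Base metal shear (10 mm plate): yield φR_n = 1.0×0.6×345×10×170 = 351.9 kN; rupture φR_n = 0.75×0.6×450×10×170 = 344.3 kN; take 344.3 kN (rupture).
Tension yield (gross): A_g = 47×10 = 470 mm². φR_n = 0.90 × 345 × 470 = 145.9 kN.
Governing: min(129.8, 344.3, 145.9) = 129.8 kN → weld metal.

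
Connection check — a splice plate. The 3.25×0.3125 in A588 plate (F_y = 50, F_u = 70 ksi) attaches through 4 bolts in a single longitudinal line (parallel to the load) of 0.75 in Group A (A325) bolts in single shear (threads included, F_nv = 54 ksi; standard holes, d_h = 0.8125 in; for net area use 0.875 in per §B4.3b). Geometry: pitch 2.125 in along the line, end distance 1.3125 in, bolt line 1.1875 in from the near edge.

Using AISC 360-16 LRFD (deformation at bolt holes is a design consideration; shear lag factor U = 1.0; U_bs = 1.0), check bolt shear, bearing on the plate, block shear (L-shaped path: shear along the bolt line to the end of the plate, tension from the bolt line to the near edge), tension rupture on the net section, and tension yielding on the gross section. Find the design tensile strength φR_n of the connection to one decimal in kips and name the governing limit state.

39.0 kips (net-section rupture governs)

Bolt shear: A_b = π(0.75)²/4 = 0.44179 in². φR_n = 0.75 × 54 × 0.44179 × 4 × 1 = 71.6 kips.
Bearing (0.3125 in plate, F_u = 70 ksi): end bolts L_c = 1.3125 − 0.8125/2 = 0.90625, R_n = min(1.2×0.90625×0.3125×70, 2.4×0.75×0.3125×70) = 23.789 kips/bolt; interior L_c = 2.125 − 0.8125 = 1.3125, R_n = 34.453 kips/bolt. φR_n = 0.75 × (1×23.789 + 3×34.453) = 95.4 kips.
Block shear: shear path 1×[1.3125+3×2.125] = 1×7.6875 in, A_gv = 2.4023, A_nv = 1×(7.6875 − 3.5×0.875)×0.3125 = 1.4453 in²; tension to near edge: (1.1875 − 0.5×0.875)×0.3125 = 0.23438 in². R_n = min(0.6×70×1.4453, 0.6×50×2.4023) + 1.0×70×0.23438 = min(60.703, 72.069) + 16.407 = 77.11 kips. φR_n = 0.75 × 77.11 = 57.8 kips.
Tension rupture (net): A_n = (3.25 − 1×0.875)×0.3125 = 0.74219 in² (U = 1.0, A_e = A_n). φR_n = 0.75 × 70 × 0.74219 = 39.0 kips.
Tension yield (gross): A_g = 3.25×0.3125 = 1.0156 in². φR_n = 0.90 × 50 × 1.0156 = 45.7 kips.
Governing: min(71.6, 95.4, 57.8, 39.0, 45.7) = 39.0 kips → net-section rupture.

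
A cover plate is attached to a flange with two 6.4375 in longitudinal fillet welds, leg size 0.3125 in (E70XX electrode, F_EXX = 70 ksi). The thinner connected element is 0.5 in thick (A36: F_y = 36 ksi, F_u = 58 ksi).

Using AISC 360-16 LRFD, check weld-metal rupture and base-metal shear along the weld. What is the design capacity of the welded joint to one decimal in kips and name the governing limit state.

89.6 kips (weld metal governs)

Weld metal: throat = 0.707×0.3125 = 0.22094 in, L = 2×6.4375 = 12.875 in. φR_n = 0.75 × 0.6 × 70 × 0.22094 × 12.875 = 89.6 kips.
Base metal shear (0.5 in plate): yield φR_n = 1.0×0.6×36×0.5×12.875 = 139.1 kips; rupture φR_n = 0.75×0.6×58×0.5×12.875 = 168.0 kips; take 139.1 kips (yield).
Governing: min(89.6, 139.1) = 89.6 kips → weld metal.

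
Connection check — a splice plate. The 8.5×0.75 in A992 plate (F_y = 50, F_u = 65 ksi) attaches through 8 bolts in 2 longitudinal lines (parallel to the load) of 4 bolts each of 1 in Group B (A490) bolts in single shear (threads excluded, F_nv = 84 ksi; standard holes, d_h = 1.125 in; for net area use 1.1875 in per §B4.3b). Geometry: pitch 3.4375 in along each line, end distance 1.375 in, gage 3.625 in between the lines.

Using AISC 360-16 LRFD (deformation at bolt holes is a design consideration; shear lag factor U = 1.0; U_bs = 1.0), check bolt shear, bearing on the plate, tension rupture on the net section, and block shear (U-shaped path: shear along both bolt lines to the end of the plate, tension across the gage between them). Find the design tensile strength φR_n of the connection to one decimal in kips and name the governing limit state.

Bolt shear: A_b = π(1)²/4 = 0.7854 in². φR_n = 0.75 × 84 × 0.7854 × 8 × 1 = 395.8 kips.
Bearing (0.75 in plate, F_u = 65 ksi): end bolts L_c = 1.375 − 1.125/2 = 0.8125, R_n = min(1.2×0.8125×0.75×65, 2.4×1×0.75×65) = 47.531 kips/bolt; interior L_c = 3.4375 − 1.125 = 2.3125, R_n = 117 kips/bolt. φR_n = 0.75 × (2×47.531 + 6×117) = 597.8 kips.
Tension rupture (net): A_n = (8.5 − 2×1.1875)×0.75 = 4.5938 in² (U = 1.0, A_e = A_n). φR_n = 0.75 × 65 × 4.5938 = 223.9 kips.
Block shear: shear path 2×[1.375+3×3.4375] = 2×11.6875 in, A_gv = 17.531, A_nv = 2×(11.6875 − 3.5×1.1875)×0.75 = 11.297 in²; tension across gage: (3.625 − 1×1.1875)×0.75 = 1.8281 in². R_n = min(0.6×65×11.297, 0.6×50×17.531) + 1.0×65×1.8281 = min(440.58, 525.93) + 118.83 = 559.41 kips. φR_n = 0.75 × 559.41 = 419.6 kips.
Governing: min(395.8, 597.8, 223.9, 419.6) = 223.9 kips → net-section rupture.

223.9 kips (net-section rupture governs)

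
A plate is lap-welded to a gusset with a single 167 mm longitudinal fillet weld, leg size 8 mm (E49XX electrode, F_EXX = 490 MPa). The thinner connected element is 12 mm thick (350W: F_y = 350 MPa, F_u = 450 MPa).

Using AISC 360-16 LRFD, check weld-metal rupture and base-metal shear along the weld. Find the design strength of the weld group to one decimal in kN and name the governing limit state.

208.3 kN (weld metal governs)

Weld metal: throat = 0.707×8 = 5.656 mm, L = 167 mm. φR_n = 0.75 × 0.6 × 490 × 5.656 × 167 = 208.3 kN.
Base metal shear (12 mm plate): yield φR_n = 1.0×0.6×350×12×167 = 420.8 kN; rupture φR_n = 0.75×0.6×450×12×167 = 405.8 kN; take 405.8 kN (rupture).
Governing: min(208.3, 405.8) = 208.3 kN → weld metal.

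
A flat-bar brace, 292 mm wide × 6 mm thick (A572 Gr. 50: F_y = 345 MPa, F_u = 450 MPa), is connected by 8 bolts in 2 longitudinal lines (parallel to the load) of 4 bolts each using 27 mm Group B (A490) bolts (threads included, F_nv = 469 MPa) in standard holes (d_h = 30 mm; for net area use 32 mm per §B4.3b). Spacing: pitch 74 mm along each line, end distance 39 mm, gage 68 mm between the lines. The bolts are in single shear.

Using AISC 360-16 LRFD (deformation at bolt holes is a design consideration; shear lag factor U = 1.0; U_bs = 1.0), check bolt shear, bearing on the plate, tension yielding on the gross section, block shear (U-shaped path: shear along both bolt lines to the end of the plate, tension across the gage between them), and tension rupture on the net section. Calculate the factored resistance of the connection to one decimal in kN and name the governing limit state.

Bolt shear: A_b = π(27)²/4 = 572.56 mm². φR_n = 0.75 × 469 × 572.56 × 8 × 1 = 1611.2 kN.
Bearing (6 mm plate, F_u = 450 MPa): end bolts L_c = 39 − 30/2 = 24, R_n = min(1.2×24×6×450, 2.4×27×6×450) = 77.76 kN/bolt; interior L_c = 74 − 30 = 44, R_n = 142.56 kN/bolt. φR_n = 0.75 × (2×77.76 + 6×142.56) = 758.2 kN.
Tension yield (gross): A_g = 292×6 = 1752 mm². φR_n = 0.90 × 345 × 1752 = 544.0 kN.
Block shear: shear path 2×[39+3×74] = 2×261 mm, A_gv = 3132, A_nv = 2×(261 − 3.5×32)×6 = 1788 mm²; tension across gage: (68 − 1×32)×6 = 216 mm². R_n = min(0.6×450×1788, 0.6×345×3132) + 1.0×450×216 = min(482.76, 648.32) + 97.2 = 579.96 kN. φR_n = 0.75 × 579.96 = 435.0 kN.
Tension rupture (net): A_n = (292 − 2×32)×6 = 1368 mm² (U = 1.0, A_e = A_n). φR_n = 0.75 × 450 × 1368 = 461.7 kN.
Governing: min(1611.2, 758.2, 544.0, 435.0, 461.7) = 435.0 kN → block shear.

435.0 kN (block shear governs)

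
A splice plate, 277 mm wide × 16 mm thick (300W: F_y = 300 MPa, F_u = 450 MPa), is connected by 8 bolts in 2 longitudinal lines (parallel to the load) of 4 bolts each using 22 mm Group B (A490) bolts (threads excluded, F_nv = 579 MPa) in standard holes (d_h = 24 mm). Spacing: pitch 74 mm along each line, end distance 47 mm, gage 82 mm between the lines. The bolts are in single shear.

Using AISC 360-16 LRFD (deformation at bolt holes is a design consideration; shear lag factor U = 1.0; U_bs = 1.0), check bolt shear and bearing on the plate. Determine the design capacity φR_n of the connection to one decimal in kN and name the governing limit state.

Bolt shear: A_b = π(22)²/4 = 380.13 mm². φR_n = 0.75 × 579 × 380.13 × 8 × 1 = 1320.6 kN.
Bearing (16 mm plate, F_u = 450 MPa): end bolts L_c = 47 − 24/2 = 35, R_n = min(1.2×35×16×450, 2.4×22×16×450) = 302.4 kN/bolt; interior L_c = 74 − 24 = 50, R_n = 380.16 kN/bolt. φR_n = 0.75 × (2×302.4 + 6×380.16) = 2164.3 kN.
Governing: min(1320.6, 2164.3) = 1320.6 kN → bolt shear.

1320.6 kN (bolt shear governs)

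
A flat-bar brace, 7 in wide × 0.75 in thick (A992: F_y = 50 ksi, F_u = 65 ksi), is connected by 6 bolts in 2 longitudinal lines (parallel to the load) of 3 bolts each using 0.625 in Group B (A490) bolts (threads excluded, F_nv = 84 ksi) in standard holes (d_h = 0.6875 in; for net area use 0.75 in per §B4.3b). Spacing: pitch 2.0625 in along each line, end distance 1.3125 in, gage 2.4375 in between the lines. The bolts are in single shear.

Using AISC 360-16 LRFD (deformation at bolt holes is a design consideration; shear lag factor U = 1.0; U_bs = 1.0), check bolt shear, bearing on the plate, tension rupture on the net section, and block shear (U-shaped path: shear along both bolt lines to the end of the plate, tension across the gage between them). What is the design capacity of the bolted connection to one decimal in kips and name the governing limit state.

116.0 kips (bolt shear governs)

Bolt shear: A_b = π(0.625)²/4 = 0.3068 in². φR_n = 0.75 × 84 × 0.3068 × 6 × 1 = 116.0 kips.
Bearing (0.75 in plate, F_u = 65 ksi): end bolts L_c = 1.3125 − 0.6875/2 = 0.96875, R_n = min(1.2×0.96875×0.75×65, 2.4×0.625×0.75×65) = 56.672 kips/bolt; interior L_c = 2.0625 − 0.6875 = 1.375, R_n = 73.125 kips/bolt. φR_n = 0.75 × (2×56.672 + 4×73.125) = 304.4 kips.
Tension rupture (net): A_n = (7 − 2×0.75)×0.75 = 4.125 in² (U = 1.0, A_e = A_n). φR_n = 0.75 × 65 × 4.125 = 201.1 kips.
Block shear: shear path 2×[1.3125+2×2.0625] = 2×5.4375 in, A_gv = 8.1563, A_nv = 2×(5.4375 − 2.5×0.75)×0.75 = 5.3438 in²; tension across gage: (2.4375 − 1×0.75)×0.75 = 1.2656 in². R_n = min(0.6×65×5.3438, 0.6×50×8.1563) + 1.0×65×1.2656 = min(208.41, 244.69) + 82.264 = 290.67 kips. φR_n = 0.75 × 290.67 = 218.0 kips.
Governing: min(116.0, 304.4, 201.1, 218.0) = 116.0 kips → bolt shear.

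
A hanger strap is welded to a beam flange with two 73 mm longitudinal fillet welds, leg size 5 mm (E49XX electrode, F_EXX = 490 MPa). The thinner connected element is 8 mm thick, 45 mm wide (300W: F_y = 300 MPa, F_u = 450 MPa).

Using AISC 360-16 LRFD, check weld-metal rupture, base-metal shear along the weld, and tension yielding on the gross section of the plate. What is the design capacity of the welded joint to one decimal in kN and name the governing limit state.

97.2 kN (gross-section yield governs)

Weld metal: throat = 0.707×5 = 3.535 mm, L = 2×73 = 146 mm. φR_n = 0.75 × 0.6 × 490 × 3.535 × 146 = 113.8 kN.
Base metal shear (8 mm plate): yield φR_n = 1.0×0.6×300×8×146 = 210.2 kN; rupture φR_n = 0.75×0.6×450×8×146 = 236.5 kN; take 210.2 kN (yield).
Tension yield (gross): A_g = 45×8 = 360 mm². φR_n = 0.90 × 300 × 360 = 97.2 kN.
Governing: min(113.8, 210.2, 97.2) = 97.2 kN → gross-section yield.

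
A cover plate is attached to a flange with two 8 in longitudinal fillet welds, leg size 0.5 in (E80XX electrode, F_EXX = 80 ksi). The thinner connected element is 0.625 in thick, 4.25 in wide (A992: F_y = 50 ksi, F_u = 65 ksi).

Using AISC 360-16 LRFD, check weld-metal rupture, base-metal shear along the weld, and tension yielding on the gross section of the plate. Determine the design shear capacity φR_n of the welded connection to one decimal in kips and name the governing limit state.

Weld metal: throat = 0.707×0.5 = 0.3535 in, L = 2×8 = 16 in. φR_n = 0.75 × 0.6 × 80 × 0.3535 × 16 = 203.6 kips.
Base metal shear (0.625 in plate): yield φR_n = 1.0×0.6×50×0.625×16 = 300.0 kips; rupture φR_n = 0.75×0.6×65×0.625×16 = 292.5 kips; take 292.5 kips (rupture).
Tension yield (gross): A_g = 4.25×0.625 = 2.6563 in². φR_n = 0.90 × 50 × 2.6563 = 119.5 kips.
Governing: min(203.6, 292.5, 119.5) = 119.5 kips → gross-section yield.

119.5 kips (gross-section yield governs)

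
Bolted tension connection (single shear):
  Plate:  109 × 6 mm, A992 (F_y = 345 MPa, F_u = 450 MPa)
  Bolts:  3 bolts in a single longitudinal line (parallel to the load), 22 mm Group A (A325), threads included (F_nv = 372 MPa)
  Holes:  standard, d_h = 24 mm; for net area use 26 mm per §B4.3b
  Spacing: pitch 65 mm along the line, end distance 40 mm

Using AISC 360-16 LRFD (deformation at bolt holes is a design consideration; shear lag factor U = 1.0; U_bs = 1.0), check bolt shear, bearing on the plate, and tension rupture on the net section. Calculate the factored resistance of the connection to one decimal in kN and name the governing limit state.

168.1 kN (net-section rupture governs)

Bolt shear: A_b = π(22)²/4 = 380.13 mm². φR_n = 0.75 × 372 × 380.13 × 3 × 1 = 318.2 kN.
Bearing (6 mm plate, F_u = 450 MPa): end bolts L_c = 40 − 24/2 = 28, R_n = min(1.2×28×6×450, 2.4×22×6×450) = 90.72 kN/bolt; interior L_c = 65 − 24 = 41, R_n = 132.84 kN/bolt. φR_n = 0.75 × (1×90.72 + 2×132.84) = 267.3 kN.
Tension rupture (net): A_n = (109 − 1×26)×6 = 498 mm² (U = 1.0, A_e = A_n). φR_n = 0.75 × 450 × 498 = 168.1 kN.
Governing: min(318.2, 267.3, 168.1) = 168.1 kN → net-section rupture.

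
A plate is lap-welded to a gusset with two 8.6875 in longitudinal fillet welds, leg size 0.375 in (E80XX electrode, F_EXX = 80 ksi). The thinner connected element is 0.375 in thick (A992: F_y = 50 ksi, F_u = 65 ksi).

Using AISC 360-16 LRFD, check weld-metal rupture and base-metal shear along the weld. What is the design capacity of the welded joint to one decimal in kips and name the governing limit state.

165.8 kips (weld metal governs)

Weld metal: throat = 0.707×0.375 = 0.26513 in, L = 2×8.6875 = 17.375 in. φR_n = 0.75 × 0.6 × 80 × 0.26513 × 17.375 = 165.8 kips.
Base metal shear (0.375 in plate): yield φR_n = 1.0×0.6×50×0.375×17.375 = 195.5 kips; rupture φR_n = 0.75×0.6×65×0.375×17.375 = 190.6 kips; take 190.6 kips (rupture).
Governing: min(165.8, 190.6) = 165.8 kips → weld metal.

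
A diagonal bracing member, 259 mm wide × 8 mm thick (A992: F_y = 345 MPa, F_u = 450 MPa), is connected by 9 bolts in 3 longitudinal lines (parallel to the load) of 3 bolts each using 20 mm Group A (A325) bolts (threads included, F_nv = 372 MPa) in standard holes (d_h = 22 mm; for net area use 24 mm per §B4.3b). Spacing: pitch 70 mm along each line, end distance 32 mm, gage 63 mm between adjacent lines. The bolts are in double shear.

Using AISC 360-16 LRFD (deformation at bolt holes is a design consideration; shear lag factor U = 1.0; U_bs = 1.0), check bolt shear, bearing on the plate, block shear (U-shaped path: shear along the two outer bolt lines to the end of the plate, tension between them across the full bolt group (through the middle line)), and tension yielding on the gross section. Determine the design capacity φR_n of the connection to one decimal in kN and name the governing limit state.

Bolt shear: A_b = π(20)²/4 = 314.16 mm². φR_n = 0.75 × 372 × 314.16 × 9 × 2 = 1577.7 kN.
Bearing (8 mm plate, F_u = 450 MPa): end bolts L_c = 32 − 22/2 = 21, R_n = min(1.2×21×8×450, 2.4×20×8×450) = 90.72 kN/bolt; interior L_c = 70 − 22 = 48, R_n = 172.8 kN/bolt. φR_n = 0.75 × (3×90.72 + 6×172.8) = 981.7 kN.
Block shear: shear path 2×[32+2×70] = 2×172 mm, A_gv = 2752, A_nv = 2×(172 − 2.5×24)×8 = 1792 mm²; tension across gage: (126 − 2×24)×8 = 624 mm². R_n = min(0.6×450×1792, 0.6×345×2752) + 1.0×450×624 = min(483.84, 569.66) + 280.8 = 764.64 kN. φR_n = 0.75 × 764.64 = 573.5 kN.
Tension yield (gross): A_g = 259×8 = 2072 mm². φR_n = 0.90 × 345 × 2072 = 643.4 kN.
Governing: min(1577.7, 981.7, 573.5, 643.4) = 573.5 kN → block shear.

573.5 kN (block shear governs)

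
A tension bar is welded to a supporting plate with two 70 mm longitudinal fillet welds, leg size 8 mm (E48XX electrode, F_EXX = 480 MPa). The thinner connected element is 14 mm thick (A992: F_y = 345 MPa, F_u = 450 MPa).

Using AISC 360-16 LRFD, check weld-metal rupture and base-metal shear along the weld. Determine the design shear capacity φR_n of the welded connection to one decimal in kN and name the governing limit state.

Weld metal: throat = 0.707×8 = 5.656 mm, L = 2×70 = 140 mm. φR_n = 0.75 × 0.6 × 480 × 5.656 × 140 = 171.0 kN.
Base metal shear (14 mm plate): yield φR_n = 1.0×0.6×345×14×140 = 405.7 kN; rupture φR_n = 0.75×0.6×450×14×140 = 396.9 kN; take 396.9 kN (rupture).
Governing: min(171.0, 396.9) = 171.0 kN → weld metal.

171.0 kN (weld metal governs)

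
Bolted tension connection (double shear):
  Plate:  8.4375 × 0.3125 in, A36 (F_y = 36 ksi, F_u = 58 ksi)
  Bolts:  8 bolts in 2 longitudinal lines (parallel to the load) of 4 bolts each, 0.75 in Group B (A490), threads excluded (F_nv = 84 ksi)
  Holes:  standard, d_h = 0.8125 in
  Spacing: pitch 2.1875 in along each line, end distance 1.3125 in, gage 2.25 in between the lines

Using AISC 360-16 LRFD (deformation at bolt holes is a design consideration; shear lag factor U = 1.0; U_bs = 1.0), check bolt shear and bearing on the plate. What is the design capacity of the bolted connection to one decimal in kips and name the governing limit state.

164.1 kips (bearing governs)

Bolt shear: A_b = π(0.75)²/4 = 0.44179 in². φR_n = 0.75 × 84 × 0.44179 × 8 × 2 = 445.3 kips.
Bearing (0.3125 in plate, F_u = 58 ksi): end bolts L_c = 1.3125 − 0.8125/2 = 0.90625, R_n = min(1.2×0.90625×0.3125×58, 2.4×0.75×0.3125×58) = 19.711 kips/bolt; interior L_c = 2.1875 − 0.8125 = 1.375, R_n = 29.906 kips/bolt. φR_n = 0.75 × (2×19.711 + 6×29.906) = 164.1 kips.
Governing: min(445.3, 164.1) = 164.1 kips → bearing.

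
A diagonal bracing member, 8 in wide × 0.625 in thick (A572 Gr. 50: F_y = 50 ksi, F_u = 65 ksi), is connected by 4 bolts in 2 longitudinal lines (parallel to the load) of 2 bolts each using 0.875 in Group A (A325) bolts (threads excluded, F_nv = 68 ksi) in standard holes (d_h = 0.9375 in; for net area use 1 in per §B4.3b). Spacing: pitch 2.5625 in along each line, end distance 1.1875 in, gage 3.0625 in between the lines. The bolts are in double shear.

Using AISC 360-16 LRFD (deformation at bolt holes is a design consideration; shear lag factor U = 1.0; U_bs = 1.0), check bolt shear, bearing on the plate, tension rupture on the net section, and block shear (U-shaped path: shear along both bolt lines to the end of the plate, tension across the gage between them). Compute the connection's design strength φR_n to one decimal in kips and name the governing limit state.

145.1 kips (block shear governs)

Bolt shear: A_b = π(0.875)²/4 = 0.60132 in². φR_n = 0.75 × 68 × 0.60132 × 4 × 2 = 245.3 kips.
Bearing (0.625 in plate, F_u = 65 ksi): end bolts L_c = 1.1875 − 0.9375/2 = 0.71875, R_n = min(1.2×0.71875×0.625×65, 2.4×0.875×0.625×65) = 35.039 kips/bolt; interior L_c = 2.5625 − 0.9375 = 1.625, R_n = 79.219 kips/bolt. φR_n = 0.75 × (2×35.039 + 2×79.219) = 171.4 kips.
Tension rupture (net): A_n = (8 − 2×1)×0.625 = 3.75 in² (U = 1.0, A_e = A_n). φR_n = 0.75 × 65 × 3.75 = 182.8 kips.
Block shear: shear path 2×[1.1875+1×2.5625] = 2×3.75 in, A_gv = 4.6875, A_nv = 2×(3.75 − 1.5×1)×0.625 = 2.8125 in²; tension across gage: (3.0625 − 1×1)×0.625 = 1.2891 in². R_n = min(0.6×65×2.8125, 0.6×50×4.6875) + 1.0×65×1.2891 = min(109.69, 140.63) + 83.792 = 193.48 kips. φR_n = 0.75 × 193.48 = 145.1 kips.
Governing: min(245.3, 171.4, 182.8, 145.1) = 145.1 kips → block shear.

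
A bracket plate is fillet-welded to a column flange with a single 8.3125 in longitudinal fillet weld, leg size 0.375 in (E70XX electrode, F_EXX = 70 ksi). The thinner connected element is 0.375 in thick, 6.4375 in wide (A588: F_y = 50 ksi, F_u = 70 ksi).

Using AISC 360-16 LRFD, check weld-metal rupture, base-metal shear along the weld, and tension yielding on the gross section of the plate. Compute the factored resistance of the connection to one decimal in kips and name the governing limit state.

Weld metal: throat = 0.707×0.375 = 0.26513 in, L = 8.3125 in. φR_n = 0.75 × 0.6 × 70 × 0.26513 × 8.3125 = 69.4 kips.
Base metal shear (0.375 in plate): yield φR_n = 1.0×0.6×50×0.375×8.3125 = 93.5 kips; rupture φR_n = 0.75×0.6×70×0.375×8.3125 = 98.2 kips; take 93.5 kips (yield).
Tension yield (gross): A_g = 6.4375×0.375 = 2.4141 in². φR_n = 0.90 × 50 × 2.4141 = 108.6 kips.
Governing: min(69.4, 93.5, 108.6) = 69.4 kips → weld metal.

69.4 kips (weld metal governs)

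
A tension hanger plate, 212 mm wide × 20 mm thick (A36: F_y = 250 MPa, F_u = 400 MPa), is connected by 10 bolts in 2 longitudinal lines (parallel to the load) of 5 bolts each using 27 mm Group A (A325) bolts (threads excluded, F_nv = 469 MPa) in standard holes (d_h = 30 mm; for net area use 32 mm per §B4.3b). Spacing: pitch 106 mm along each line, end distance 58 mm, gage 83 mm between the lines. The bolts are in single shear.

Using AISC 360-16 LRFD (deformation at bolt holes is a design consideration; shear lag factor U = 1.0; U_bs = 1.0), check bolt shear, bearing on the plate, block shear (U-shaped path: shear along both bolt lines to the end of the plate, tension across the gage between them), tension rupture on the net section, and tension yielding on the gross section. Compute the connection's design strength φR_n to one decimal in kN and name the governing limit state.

888.0 kN (net-section rupture governs)

Bolt shear: A_b = π(27)²/4 = 572.56 mm². φR_n = 0.75 × 469 × 572.56 × 10 × 1 = 2014.0 kN.
Bearing (20 mm plate, F_u = 400 MPa): end bolts L_c = 58 − 30/2 = 43, R_n = min(1.2×43×20×400, 2.4×27×20×400) = 412.8 kN/bolt; interior L_c = 106 − 30 = 76, R_n = 518.4 kN/bolt. φR_n = 0.75 × (2×412.8 + 8×518.4) = 3729.6 kN.
Block shear: shear path 2×[58+4×106] = 2×482 mm, A_gv = 19280, A_nv = 2×(482 − 4.5×32)×20 = 13520 mm²; tension across gage: (83 − 1×32)×20 = 1020 mm². R_n = min(0.6×400×13520, 0.6×250×19280) + 1.0×400×1020 = min(3244.8, 2892) + 408 = 3300 kN. φR_n = 0.75 × 3300 = 2475.0 kN.
Tension rupture (net): A_n = (212 − 2×32)×20 = 2960 mm² (U = 1.0, A_e = A_n). φR_n = 0.75 × 400 × 2960 = 888.0 kN.
Tension yield (gross): A_g = 212×20 = 4240 mm². φR_n = 0.90 × 250 × 4240 = 954.0 kN.
Governing: min(2014.0, 3729.6, 2475.0, 888.0, 954.0) = 888.0 kN → net-section rupture.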